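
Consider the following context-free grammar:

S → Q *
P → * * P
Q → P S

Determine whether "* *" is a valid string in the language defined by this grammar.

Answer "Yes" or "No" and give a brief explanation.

No - no valid derivation exists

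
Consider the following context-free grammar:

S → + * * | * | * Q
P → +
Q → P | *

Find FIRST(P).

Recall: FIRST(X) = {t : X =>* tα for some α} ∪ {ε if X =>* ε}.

We compute FIRST(P) using the standard algorithm.
FIRST(P) = {+}
FIRST(Q) = {*, +}
FIRST(S) = {*, +}
Therefore, FIRST(P) = {+}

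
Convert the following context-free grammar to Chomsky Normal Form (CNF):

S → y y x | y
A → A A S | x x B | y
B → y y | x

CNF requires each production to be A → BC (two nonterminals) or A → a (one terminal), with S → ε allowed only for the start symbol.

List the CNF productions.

TY → y; TX → x; S → y; A → y; B → x; S → TY X0; X0 → TY TX; A → A X1; X1 → A S; A → TX X2; X2 → TX B; B → TY TY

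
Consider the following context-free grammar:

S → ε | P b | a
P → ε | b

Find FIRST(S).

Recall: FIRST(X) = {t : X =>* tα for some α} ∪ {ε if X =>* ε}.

We compute FIRST(S) using the standard algorithm.
FIRST(P) = {b, ε}
FIRST(S) = {a, b, ε}
Therefore, FIRST(S) = {a, b, ε}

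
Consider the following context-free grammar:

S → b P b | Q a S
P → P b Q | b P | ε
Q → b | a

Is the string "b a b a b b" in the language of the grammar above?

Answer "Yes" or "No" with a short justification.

Yes - a valid derivation exists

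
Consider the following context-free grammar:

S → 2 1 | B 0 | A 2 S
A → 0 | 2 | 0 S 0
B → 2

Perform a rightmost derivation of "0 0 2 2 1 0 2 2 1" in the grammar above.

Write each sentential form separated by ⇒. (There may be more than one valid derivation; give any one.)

S ⇒ A 2 S ⇒ A 2 2 1 ⇒ 0 S 0 2 2 1 ⇒ 0 A 2 S 0 2 2 1 ⇒ 0 A 2 2 1 0 2 2 1 ⇒ 0 0 2 2 1 0 2 2 1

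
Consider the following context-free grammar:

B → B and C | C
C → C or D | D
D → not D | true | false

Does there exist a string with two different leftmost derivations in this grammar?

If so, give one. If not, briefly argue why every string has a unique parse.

No - every string in the language has a unique leftmost derivation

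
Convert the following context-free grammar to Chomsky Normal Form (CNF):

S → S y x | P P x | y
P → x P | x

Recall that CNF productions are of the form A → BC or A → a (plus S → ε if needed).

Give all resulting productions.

TY → y; TX → x; S → y; P → x; S → S X0; X0 → TY TX; S → P X1; X1 → P TX; P → TX P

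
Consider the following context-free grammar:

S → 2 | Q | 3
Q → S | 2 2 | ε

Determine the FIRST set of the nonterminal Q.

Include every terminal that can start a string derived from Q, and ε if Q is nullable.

We compute FIRST(Q) using the standard algorithm.
FIRST(Q) = {2, 3, ε}
FIRST(S) = {2, 3, ε}
Therefore, FIRST(Q) = {2, 3, ε}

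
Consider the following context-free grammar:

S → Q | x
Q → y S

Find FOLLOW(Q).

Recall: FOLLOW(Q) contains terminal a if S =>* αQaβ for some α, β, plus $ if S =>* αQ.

We compute FOLLOW(Q) using the standard algorithm.
FOLLOW(S) starts with {$}.
FIRST(Q) = {y}
FIRST(S) = {x, y}
FOLLOW(Q) = {$}
FOLLOW(S) = {$}
Therefore, FOLLOW(Q) = {$}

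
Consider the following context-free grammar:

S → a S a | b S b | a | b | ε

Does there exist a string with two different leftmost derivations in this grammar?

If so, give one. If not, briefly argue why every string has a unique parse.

No - every string in the language has a unique leftmost derivation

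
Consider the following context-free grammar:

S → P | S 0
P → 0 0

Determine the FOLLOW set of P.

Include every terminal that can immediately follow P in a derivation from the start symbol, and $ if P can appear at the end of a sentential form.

We compute FOLLOW(P) using the standard algorithm.
FOLLOW(S) starts with {$}.
FIRST(P) = {0}
FIRST(S) = {0}
FOLLOW(P) = {$, 0}
FOLLOW(S) = {$, 0}
Therefore, FOLLOW(P) = {$, 0}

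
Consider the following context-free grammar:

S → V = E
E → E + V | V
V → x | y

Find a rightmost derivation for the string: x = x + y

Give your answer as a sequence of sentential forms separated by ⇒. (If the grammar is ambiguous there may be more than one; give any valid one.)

S ⇒ V = E ⇒ V = E + V ⇒ V = E + y ⇒ V = V + y ⇒ V = x + y ⇒ x = x + y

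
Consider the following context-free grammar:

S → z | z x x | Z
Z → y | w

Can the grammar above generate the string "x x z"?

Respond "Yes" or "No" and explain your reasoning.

No - no valid derivation exists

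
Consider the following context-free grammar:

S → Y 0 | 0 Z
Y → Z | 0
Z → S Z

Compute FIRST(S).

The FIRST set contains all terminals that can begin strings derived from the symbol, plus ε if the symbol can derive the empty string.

We compute FIRST(S) using the standard algorithm.
FIRST(S) = {0}
FIRST(Y) = {0}
FIRST(Z) = {0}
Therefore, FIRST(S) = {0}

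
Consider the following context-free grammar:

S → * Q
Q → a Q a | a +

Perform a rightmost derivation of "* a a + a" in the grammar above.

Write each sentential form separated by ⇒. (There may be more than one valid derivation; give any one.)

S ⇒ * Q ⇒ * a Q a ⇒ * a a + a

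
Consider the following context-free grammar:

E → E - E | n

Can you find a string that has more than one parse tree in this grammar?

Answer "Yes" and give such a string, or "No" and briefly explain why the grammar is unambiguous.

Yes - the string 'n - n - n - n - n' has two distinct parse trees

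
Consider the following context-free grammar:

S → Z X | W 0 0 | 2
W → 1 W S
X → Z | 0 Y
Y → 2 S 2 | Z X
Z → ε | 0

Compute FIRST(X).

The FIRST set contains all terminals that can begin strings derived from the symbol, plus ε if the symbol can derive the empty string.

We compute FIRST(X) using the standard algorithm.
FIRST(S) = {0, 1, 2, ε}
FIRST(W) = {1}
FIRST(X) = {0, ε}
FIRST(Y) = {0, 2, ε}
FIRST(Z) = {0, ε}
Therefore, FIRST(X) = {0, ε}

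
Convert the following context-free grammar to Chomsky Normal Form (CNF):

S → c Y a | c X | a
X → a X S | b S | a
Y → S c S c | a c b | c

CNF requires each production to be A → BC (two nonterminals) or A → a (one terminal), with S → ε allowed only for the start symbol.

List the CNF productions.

TC → c; TA → a; S → a; TB → b; X → a; Y → c; S → TC X0; X0 → Y TA; S → TC X; X → TA X1; X1 → X S; X → TB S; Y → S X2; X2 → TC X3; X3 → S TC; Y → TA X4; X4 → TC TB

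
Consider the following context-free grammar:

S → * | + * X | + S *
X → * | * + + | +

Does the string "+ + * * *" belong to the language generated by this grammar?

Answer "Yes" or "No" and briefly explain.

Yes - a valid derivation exists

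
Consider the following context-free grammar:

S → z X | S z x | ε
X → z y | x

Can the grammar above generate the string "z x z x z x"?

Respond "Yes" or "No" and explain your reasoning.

Yes - a valid derivation exists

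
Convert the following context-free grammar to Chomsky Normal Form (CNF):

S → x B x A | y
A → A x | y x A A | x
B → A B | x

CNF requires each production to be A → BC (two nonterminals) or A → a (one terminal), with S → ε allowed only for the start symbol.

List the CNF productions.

TX → x; S → y; TY → y; A → x; B → x; S → TX X0; X0 → B X1; X1 → TX A; A → A TX; A → TY X2; X2 → TX X3; X3 → A A; B → A B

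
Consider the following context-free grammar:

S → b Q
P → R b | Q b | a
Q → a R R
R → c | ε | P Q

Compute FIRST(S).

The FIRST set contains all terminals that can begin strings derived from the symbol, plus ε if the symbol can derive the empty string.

We compute FIRST(S) using the standard algorithm.
FIRST(P) = {a, b, c}
FIRST(Q) = {a}
FIRST(R) = {a, b, c, ε}
FIRST(S) = {b}
Therefore, FIRST(S) = {b}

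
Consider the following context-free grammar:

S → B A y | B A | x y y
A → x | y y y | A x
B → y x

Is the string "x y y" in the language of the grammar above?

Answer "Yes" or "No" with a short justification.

Yes - a valid derivation exists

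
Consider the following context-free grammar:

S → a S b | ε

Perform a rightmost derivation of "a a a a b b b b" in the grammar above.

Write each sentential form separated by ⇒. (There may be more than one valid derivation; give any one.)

S ⇒ a S b ⇒ a a S b b ⇒ a a a S b b b ⇒ a a a a S b b b b ⇒ a a a a b b b b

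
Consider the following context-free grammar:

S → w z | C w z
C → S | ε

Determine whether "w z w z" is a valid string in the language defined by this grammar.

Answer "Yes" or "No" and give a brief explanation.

Yes - a valid derivation exists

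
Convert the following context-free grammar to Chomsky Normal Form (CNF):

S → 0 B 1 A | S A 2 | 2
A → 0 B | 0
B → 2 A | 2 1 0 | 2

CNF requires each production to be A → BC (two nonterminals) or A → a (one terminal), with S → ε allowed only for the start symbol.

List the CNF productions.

T0 → 0; T1 → 1; T2 → 2; S → 2; A → 0; B → 2; S → T0 X0; X0 → B X1; X1 → T1 A; S → S X2; X2 → A T2; A → T0 B; B → T2 A; B → T2 X3; X3 → T1 T0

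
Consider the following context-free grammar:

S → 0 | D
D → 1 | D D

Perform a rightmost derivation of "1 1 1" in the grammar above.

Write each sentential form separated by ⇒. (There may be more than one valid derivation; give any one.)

S ⇒ D ⇒ D D ⇒ D 1 ⇒ D D 1 ⇒ D 1 1 ⇒ 1 1 1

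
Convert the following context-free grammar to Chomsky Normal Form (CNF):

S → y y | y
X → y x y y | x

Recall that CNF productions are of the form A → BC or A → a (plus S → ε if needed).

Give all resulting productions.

TY → y; S → y; TX → x; X → x; S → TY TY; X → TY X0; X0 → TX X1; X1 → TY TY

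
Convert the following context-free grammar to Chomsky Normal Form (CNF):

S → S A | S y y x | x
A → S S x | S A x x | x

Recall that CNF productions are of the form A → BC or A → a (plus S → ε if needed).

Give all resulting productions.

TY → y; TX → x; S → x; A → x; S → S A; S → S X0; X0 → TY X1; X1 → TY TX; A → S X2; X2 → S TX; A → S X3; X3 → A X4; X4 → TX TX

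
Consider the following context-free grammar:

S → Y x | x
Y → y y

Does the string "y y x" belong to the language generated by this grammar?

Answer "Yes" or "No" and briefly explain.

Yes - a valid derivation exists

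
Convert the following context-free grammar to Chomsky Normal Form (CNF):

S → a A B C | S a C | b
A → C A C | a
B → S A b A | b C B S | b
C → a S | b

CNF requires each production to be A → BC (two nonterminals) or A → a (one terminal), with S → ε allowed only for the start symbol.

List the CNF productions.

TA → a; S → b; A → a; TB → b; B → b; C → b; S → TA X0; X0 → A X1; X1 → B C; S → S X2; X2 → TA C; A → C X3; X3 → A C; B → S X4; X4 → A X5; X5 → TB A; B → TB X6; X6 → C X7; X7 → B S; C → TA S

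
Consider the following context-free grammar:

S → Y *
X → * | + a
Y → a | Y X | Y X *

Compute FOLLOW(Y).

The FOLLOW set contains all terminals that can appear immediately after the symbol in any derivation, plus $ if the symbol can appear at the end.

We compute FOLLOW(Y) using the standard algorithm.
FOLLOW(S) starts with {$}.
FIRST(S) = {a}
FIRST(X) = {*, +}
FIRST(Y) = {a}
FOLLOW(S) = {$}
FOLLOW(X) = {*, +}
FOLLOW(Y) = {*, +}
Therefore, FOLLOW(Y) = {*, +}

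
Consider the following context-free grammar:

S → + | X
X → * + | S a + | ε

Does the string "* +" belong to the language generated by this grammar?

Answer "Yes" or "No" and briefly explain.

Yes - a valid derivation exists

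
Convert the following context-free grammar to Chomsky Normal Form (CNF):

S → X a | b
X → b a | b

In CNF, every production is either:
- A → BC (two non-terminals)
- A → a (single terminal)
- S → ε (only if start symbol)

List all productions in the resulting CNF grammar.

TA → a; S → b; TB → b; X → b; S → X TA; X → TB TA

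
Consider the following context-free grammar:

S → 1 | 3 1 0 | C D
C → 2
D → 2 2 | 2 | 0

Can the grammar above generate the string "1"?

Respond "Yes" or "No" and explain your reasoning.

Yes - a valid derivation exists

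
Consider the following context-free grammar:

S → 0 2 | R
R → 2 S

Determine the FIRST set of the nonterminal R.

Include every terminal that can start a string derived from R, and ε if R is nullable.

We compute FIRST(R) using the standard algorithm.
FIRST(R) = {2}
FIRST(S) = {0, 2}
Therefore, FIRST(R) = {2}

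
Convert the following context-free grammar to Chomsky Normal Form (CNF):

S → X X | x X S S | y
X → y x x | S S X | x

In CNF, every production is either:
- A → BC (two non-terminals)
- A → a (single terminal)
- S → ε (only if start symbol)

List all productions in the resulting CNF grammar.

TX → x; S → y; TY → y; X → x; S → X X; S → TX X0; X0 → X X1; X1 → S S; X → TY X2; X2 → TX TX; X → S X3; X3 → S X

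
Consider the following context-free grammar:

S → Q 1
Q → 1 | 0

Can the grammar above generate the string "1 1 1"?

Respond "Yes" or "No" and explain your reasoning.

No - no valid derivation exists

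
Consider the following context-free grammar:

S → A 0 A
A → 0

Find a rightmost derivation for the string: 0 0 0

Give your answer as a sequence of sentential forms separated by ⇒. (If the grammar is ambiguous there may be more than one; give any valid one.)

S ⇒ A 0 A ⇒ A 0 0 ⇒ 0 0 0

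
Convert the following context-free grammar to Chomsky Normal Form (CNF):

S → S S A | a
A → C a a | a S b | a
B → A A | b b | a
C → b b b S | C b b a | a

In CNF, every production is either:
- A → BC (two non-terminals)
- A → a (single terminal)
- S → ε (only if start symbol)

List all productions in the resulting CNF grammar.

S → a; TA → a; TB → b; A → a; B → a; C → a; S → S X0; X0 → S A; A → C X1; X1 → TA TA; A → TA X2; X2 → S TB; B → A A; B → TB TB; C → TB X3; X3 → TB X4; X4 → TB S; C → C X5; X5 → TB X6; X6 → TB TA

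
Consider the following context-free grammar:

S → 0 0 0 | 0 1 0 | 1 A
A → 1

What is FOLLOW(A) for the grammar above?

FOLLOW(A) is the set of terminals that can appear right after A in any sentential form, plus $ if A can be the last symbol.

We compute FOLLOW(A) using the standard algorithm.
FOLLOW(S) starts with {$}.
FIRST(A) = {1}
FIRST(S) = {0, 1}
FOLLOW(A) = {$}
FOLLOW(S) = {$}
Therefore, FOLLOW(A) = {$}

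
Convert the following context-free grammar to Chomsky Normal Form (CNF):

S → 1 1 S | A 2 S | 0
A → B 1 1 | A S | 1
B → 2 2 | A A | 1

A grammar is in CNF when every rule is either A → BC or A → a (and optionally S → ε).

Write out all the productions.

T1 → 1; T2 → 2; S → 0; A → 1; B → 1; S → T1 X0; X0 → T1 S; S → A X1; X1 → T2 S; A → B X2; X2 → T1 T1; A → A S; B → T2 T2; B → A A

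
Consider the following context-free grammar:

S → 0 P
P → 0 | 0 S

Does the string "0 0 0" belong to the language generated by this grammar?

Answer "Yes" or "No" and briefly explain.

No - no valid derivation exists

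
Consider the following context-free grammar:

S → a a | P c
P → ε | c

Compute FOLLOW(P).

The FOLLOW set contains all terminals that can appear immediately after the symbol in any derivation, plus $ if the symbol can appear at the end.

We compute FOLLOW(P) using the standard algorithm.
FOLLOW(S) starts with {$}.
FIRST(P) = {c, ε}
FIRST(S) = {a, c}
FOLLOW(P) = {c}
FOLLOW(S) = {$}
Therefore, FOLLOW(P) = {c}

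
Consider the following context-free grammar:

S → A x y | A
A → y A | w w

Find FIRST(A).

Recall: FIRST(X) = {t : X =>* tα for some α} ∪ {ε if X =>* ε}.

We compute FIRST(A) using the standard algorithm.
FIRST(A) = {w, y}
FIRST(S) = {w, y}
Therefore, FIRST(A) = {w, y}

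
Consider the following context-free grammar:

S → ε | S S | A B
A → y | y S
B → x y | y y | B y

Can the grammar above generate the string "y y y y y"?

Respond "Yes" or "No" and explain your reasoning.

Yes - a valid derivation exists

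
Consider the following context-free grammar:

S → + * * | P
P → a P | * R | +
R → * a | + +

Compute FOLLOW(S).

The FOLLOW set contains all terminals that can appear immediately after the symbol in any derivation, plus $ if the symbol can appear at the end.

We compute FOLLOW(S) using the standard algorithm.
FOLLOW(S) starts with {$}.
FIRST(P) = {*, +, a}
FIRST(R) = {*, +}
FIRST(S) = {*, +, a}
FOLLOW(P) = {$}
FOLLOW(R) = {$}
FOLLOW(S) = {$}
Therefore, FOLLOW(S) = {$}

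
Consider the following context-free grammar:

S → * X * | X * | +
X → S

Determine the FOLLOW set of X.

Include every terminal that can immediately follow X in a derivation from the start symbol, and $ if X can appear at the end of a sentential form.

We compute FOLLOW(X) using the standard algorithm.
FOLLOW(S) starts with {$}.
FIRST(S) = {*, +}
FIRST(X) = {*, +}
FOLLOW(S) = {$, *}
FOLLOW(X) = {*}
Therefore, FOLLOW(X) = {*}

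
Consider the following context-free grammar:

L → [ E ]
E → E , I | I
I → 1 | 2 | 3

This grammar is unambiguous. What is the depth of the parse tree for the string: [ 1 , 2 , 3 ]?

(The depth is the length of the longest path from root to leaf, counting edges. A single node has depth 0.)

5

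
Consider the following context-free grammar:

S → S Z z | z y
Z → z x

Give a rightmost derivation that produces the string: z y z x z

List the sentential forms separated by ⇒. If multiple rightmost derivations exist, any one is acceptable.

S ⇒ S Z z ⇒ S z x z ⇒ z y z x z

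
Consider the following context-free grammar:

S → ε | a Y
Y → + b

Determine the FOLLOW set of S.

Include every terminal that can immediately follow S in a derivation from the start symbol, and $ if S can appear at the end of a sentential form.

We compute FOLLOW(S) using the standard algorithm.
FOLLOW(S) starts with {$}.
FIRST(S) = {a, ε}
FIRST(Y) = {+}
FOLLOW(S) = {$}
FOLLOW(Y) = {$}
Therefore, FOLLOW(S) = {$}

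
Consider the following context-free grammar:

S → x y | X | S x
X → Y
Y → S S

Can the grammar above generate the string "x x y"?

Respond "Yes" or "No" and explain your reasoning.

No - no valid derivation exists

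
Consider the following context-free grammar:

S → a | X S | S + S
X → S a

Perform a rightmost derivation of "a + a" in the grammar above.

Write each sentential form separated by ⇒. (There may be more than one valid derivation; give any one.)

S ⇒ S + S ⇒ S + a ⇒ a + a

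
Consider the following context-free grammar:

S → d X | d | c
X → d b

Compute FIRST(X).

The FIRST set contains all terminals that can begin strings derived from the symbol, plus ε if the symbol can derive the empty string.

We compute FIRST(X) using the standard algorithm.
FIRST(S) = {c, d}
FIRST(X) = {d}
Therefore, FIRST(X) = {d}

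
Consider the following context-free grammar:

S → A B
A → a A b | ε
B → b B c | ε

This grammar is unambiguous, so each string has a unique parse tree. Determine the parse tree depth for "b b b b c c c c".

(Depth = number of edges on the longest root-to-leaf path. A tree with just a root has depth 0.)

6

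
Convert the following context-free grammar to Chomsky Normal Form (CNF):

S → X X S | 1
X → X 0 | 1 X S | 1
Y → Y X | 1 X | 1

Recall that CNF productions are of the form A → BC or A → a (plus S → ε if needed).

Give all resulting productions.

S → 1; T0 → 0; T1 → 1; X → 1; Y → 1; S → X X0; X0 → X S; X → X T0; X → T1 X1; X1 → X S; Y → Y X; Y → T1 X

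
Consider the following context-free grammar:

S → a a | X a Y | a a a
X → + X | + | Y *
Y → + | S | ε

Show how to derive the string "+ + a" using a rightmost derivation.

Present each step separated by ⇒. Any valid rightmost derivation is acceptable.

S ⇒ X a Y ⇒ X a ⇒ + X a ⇒ + + a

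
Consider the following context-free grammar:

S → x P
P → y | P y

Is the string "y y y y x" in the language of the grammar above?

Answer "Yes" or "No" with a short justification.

No - no valid derivation exists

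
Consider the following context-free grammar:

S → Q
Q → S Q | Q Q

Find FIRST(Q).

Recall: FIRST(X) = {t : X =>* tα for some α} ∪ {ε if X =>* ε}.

We compute FIRST(Q) using the standard algorithm.
FIRST(Q) = {}
FIRST(S) = {}
Therefore, FIRST(Q) = {}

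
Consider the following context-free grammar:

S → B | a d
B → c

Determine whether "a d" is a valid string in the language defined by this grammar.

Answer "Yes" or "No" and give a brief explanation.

Yes - a valid derivation exists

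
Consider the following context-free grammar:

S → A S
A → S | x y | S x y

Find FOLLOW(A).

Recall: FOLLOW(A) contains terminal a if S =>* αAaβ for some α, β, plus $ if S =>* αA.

We compute FOLLOW(A) using the standard algorithm.
FOLLOW(S) starts with {$}.
FIRST(A) = {x}
FIRST(S) = {x}
FOLLOW(A) = {x}
FOLLOW(S) = {$, x}
Therefore, FOLLOW(A) = {x}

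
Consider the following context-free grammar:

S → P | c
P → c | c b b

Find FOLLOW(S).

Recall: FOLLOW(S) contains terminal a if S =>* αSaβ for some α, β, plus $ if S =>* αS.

We compute FOLLOW(S) using the standard algorithm.
FOLLOW(S) starts with {$}.
FIRST(P) = {c}
FIRST(S) = {c}
FOLLOW(P) = {$}
FOLLOW(S) = {$}
Therefore, FOLLOW(S) = {$}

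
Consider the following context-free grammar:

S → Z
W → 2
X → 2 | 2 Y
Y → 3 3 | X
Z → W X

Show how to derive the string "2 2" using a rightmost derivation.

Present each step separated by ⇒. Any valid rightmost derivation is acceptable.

S ⇒ Z ⇒ W X ⇒ W 2 ⇒ 2 2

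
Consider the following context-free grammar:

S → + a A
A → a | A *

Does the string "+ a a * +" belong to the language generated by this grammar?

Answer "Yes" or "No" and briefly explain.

No - no valid derivation exists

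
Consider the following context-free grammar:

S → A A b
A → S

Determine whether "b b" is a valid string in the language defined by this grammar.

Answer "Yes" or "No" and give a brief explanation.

No - no valid derivation exists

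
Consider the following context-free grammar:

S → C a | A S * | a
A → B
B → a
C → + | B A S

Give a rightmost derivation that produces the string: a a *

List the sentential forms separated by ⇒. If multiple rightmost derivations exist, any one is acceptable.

S ⇒ A S * ⇒ A a * ⇒ B a * ⇒ a a *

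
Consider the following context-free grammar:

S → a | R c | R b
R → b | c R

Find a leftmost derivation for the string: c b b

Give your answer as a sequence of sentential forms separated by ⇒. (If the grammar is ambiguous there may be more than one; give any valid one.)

S ⇒ R b ⇒ c R b ⇒ c b b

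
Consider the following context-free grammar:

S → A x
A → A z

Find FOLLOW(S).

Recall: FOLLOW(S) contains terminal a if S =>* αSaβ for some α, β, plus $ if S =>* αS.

We compute FOLLOW(S) using the standard algorithm.
FOLLOW(S) starts with {$}.
FIRST(A) = {}
FIRST(S) = {}
FOLLOW(A) = {x, z}
FOLLOW(S) = {$}
Therefore, FOLLOW(S) = {$}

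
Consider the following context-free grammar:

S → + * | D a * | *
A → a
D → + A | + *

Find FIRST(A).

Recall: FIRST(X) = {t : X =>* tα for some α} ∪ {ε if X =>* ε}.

We compute FIRST(A) using the standard algorithm.
FIRST(A) = {a}
FIRST(D) = {+}
FIRST(S) = {*, +}
Therefore, FIRST(A) = {a}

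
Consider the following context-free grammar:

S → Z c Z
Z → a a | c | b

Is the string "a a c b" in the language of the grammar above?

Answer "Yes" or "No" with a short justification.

Yes - a valid derivation exists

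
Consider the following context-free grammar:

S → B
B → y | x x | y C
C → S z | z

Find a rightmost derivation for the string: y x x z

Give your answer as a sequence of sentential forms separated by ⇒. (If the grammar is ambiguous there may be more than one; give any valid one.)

S ⇒ B ⇒ y C ⇒ y S z ⇒ y B z ⇒ y x x z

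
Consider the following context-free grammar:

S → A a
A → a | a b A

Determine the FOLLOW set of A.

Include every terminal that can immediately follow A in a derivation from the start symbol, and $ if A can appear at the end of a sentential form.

We compute FOLLOW(A) using the standard algorithm.
FOLLOW(S) starts with {$}.
FIRST(A) = {a}
FIRST(S) = {a}
FOLLOW(A) = {a}
FOLLOW(S) = {$}
Therefore, FOLLOW(A) = {a}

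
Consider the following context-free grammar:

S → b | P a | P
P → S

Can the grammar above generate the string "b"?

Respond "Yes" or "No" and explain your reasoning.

Yes - a valid derivation exists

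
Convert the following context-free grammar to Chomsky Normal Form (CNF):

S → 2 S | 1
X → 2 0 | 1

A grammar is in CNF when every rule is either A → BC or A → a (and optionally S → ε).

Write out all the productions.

T2 → 2; S → 1; T0 → 0; X → 1; S → T2 S; X → T2 T0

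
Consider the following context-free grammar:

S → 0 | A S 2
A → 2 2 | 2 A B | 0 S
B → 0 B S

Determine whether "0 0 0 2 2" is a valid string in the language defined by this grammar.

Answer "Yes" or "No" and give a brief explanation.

No - no valid derivation exists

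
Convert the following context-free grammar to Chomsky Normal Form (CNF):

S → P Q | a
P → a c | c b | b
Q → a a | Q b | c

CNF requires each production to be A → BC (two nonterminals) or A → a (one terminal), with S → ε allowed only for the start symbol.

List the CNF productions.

S → a; TA → a; TC → c; TB → b; P → b; Q → c; S → P Q; P → TA TC; P → TC TB; Q → TA TA; Q → Q TB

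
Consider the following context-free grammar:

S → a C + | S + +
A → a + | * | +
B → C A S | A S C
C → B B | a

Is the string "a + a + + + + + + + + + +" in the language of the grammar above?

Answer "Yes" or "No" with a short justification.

No - no valid derivation exists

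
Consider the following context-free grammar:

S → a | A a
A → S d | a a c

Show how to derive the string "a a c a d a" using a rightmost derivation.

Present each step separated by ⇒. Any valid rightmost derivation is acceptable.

S ⇒ A a ⇒ S d a ⇒ A a d a ⇒ a a c a d a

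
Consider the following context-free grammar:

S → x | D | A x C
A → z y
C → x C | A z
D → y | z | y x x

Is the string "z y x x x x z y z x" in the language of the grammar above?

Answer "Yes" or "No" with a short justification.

No - no valid derivation exists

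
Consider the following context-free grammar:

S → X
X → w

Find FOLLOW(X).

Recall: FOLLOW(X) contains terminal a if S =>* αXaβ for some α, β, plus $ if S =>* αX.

We compute FOLLOW(X) using the standard algorithm.
FOLLOW(S) starts with {$}.
FIRST(S) = {w}
FIRST(X) = {w}
FOLLOW(S) = {$}
FOLLOW(X) = {$}
Therefore, FOLLOW(X) = {$}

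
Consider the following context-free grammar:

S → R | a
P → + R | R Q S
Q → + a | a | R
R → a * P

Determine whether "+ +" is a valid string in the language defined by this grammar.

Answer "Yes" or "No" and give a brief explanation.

No - no valid derivation exists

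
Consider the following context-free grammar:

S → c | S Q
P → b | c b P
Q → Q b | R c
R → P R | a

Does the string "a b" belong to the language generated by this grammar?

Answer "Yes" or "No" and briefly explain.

No - no valid derivation exists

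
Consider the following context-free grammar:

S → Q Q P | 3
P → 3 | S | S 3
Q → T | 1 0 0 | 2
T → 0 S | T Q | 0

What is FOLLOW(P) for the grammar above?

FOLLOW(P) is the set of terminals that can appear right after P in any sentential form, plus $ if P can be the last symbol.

We compute FOLLOW(P) using the standard algorithm.
FOLLOW(S) starts with {$}.
FIRST(P) = {0, 1, 2, 3}
FIRST(Q) = {0, 1, 2}
FIRST(S) = {0, 1, 2, 3}
FIRST(T) = {0}
FOLLOW(P) = {$, 0, 1, 2, 3}
FOLLOW(Q) = {0, 1, 2, 3}
FOLLOW(S) = {$, 0, 1, 2, 3}
FOLLOW(T) = {0, 1, 2, 3}
Therefore, FOLLOW(P) = {$, 0, 1, 2, 3}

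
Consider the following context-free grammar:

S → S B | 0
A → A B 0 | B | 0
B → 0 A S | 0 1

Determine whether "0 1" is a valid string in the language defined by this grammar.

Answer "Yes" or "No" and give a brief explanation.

No - no valid derivation exists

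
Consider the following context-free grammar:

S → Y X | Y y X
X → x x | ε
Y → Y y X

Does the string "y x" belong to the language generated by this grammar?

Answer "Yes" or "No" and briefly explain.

No - no valid derivation exists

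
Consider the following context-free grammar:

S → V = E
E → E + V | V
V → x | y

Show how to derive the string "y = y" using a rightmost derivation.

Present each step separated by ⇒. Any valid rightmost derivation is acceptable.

S ⇒ V = E ⇒ V = V ⇒ V = y ⇒ y = y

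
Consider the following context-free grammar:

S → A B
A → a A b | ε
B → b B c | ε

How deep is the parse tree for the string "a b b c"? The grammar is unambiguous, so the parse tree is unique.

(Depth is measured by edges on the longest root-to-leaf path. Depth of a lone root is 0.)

3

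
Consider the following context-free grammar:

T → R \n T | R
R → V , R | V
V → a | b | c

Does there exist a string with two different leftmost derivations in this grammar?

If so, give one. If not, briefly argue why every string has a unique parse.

No - every string in the language has a unique leftmost derivation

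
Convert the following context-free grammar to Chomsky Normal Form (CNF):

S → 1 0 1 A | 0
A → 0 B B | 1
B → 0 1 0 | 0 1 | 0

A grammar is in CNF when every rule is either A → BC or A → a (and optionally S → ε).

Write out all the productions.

T1 → 1; T0 → 0; S → 0; A → 1; B → 0; S → T1 X0; X0 → T0 X1; X1 → T1 A; A → T0 X2; X2 → B B; B → T0 X3; X3 → T1 T0; B → T0 T1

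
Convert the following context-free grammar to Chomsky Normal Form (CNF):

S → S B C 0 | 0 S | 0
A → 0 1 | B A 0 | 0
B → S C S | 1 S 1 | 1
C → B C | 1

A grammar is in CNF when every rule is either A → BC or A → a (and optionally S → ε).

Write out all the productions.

T0 → 0; S → 0; T1 → 1; A → 0; B → 1; C → 1; S → S X0; X0 → B X1; X1 → C T0; S → T0 S; A → T0 T1; A → B X2; X2 → A T0; B → S X3; X3 → C S; B → T1 X4; X4 → S T1; C → B C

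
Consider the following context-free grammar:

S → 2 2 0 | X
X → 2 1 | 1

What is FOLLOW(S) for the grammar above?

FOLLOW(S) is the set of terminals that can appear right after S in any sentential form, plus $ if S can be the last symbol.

We compute FOLLOW(S) using the standard algorithm.
FOLLOW(S) starts with {$}.
FIRST(S) = {1, 2}
FIRST(X) = {1, 2}
FOLLOW(S) = {$}
FOLLOW(X) = {$}
Therefore, FOLLOW(S) = {$}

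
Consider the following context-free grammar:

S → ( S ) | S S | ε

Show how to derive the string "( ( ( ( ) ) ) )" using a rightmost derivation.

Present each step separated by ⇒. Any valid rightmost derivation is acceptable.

S ⇒ ( S ) ⇒ ( ( S ) ) ⇒ ( ( ( S ) ) ) ⇒ ( ( ( ( S ) ) ) ) ⇒ ( ( ( ( ) ) ) )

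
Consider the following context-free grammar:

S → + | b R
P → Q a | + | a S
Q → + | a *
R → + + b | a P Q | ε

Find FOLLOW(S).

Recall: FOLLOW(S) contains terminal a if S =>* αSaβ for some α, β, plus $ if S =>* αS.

We compute FOLLOW(S) using the standard algorithm.
FOLLOW(S) starts with {$}.
FIRST(P) = {+, a}
FIRST(Q) = {+, a}
FIRST(R) = {+, a, ε}
FIRST(S) = {+, b}
FOLLOW(P) = {+, a}
FOLLOW(Q) = {$, +, a}
FOLLOW(R) = {$, +, a}
FOLLOW(S) = {$, +, a}
Therefore, FOLLOW(S) = {$, +, a}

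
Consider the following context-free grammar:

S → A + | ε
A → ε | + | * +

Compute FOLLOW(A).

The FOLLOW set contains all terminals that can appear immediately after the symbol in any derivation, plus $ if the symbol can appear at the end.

We compute FOLLOW(A) using the standard algorithm.
FOLLOW(S) starts with {$}.
FIRST(A) = {*, +, ε}
FIRST(S) = {*, +, ε}
FOLLOW(A) = {+}
FOLLOW(S) = {$}
Therefore, FOLLOW(A) = {+}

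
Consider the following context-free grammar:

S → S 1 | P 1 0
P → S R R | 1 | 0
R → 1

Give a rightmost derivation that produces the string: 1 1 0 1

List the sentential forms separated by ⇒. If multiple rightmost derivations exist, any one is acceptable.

S ⇒ S 1 ⇒ P 1 0 1 ⇒ 1 1 0 1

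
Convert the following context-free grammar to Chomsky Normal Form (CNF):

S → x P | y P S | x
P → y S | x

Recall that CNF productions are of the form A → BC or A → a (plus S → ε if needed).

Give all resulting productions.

TX → x; TY → y; S → x; P → x; S → TX P; S → TY X0; X0 → P S; P → TY S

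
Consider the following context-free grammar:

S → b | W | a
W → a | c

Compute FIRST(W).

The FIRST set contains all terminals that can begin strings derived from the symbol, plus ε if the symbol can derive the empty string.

We compute FIRST(W) using the standard algorithm.
FIRST(S) = {a, b, c}
FIRST(W) = {a, c}
Therefore, FIRST(W) = {a, c}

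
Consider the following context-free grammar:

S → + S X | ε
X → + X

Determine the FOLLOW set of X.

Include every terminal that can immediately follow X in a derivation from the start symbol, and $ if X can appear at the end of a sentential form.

We compute FOLLOW(X) using the standard algorithm.
FOLLOW(S) starts with {$}.
FIRST(S) = {+, ε}
FIRST(X) = {+}
FOLLOW(S) = {$, +}
FOLLOW(X) = {$, +}
Therefore, FOLLOW(X) = {$, +}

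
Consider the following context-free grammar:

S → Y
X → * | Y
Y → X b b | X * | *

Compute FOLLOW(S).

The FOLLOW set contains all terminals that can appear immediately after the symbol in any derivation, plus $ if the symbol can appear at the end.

We compute FOLLOW(S) using the standard algorithm.
FOLLOW(S) starts with {$}.
FIRST(S) = {*}
FIRST(X) = {*}
FIRST(Y) = {*}
FOLLOW(S) = {$}
FOLLOW(X) = {*, b}
FOLLOW(Y) = {$, *, b}
Therefore, FOLLOW(S) = {$}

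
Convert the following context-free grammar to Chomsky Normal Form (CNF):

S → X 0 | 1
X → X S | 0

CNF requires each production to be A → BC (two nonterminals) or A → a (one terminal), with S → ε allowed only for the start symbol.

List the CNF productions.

T0 → 0; S → 1; X → 0; S → X T0; X → X S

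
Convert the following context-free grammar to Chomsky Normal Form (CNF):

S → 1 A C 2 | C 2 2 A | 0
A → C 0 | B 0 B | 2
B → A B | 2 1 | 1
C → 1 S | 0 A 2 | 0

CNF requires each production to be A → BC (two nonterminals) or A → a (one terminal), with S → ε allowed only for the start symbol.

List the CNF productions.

T1 → 1; T2 → 2; S → 0; T0 → 0; A → 2; B → 1; C → 0; S → T1 X0; X0 → A X1; X1 → C T2; S → C X2; X2 → T2 X3; X3 → T2 A; A → C T0; A → B X4; X4 → T0 B; B → A B; B → T2 T1; C → T1 S; C → T0 X5; X5 → A T2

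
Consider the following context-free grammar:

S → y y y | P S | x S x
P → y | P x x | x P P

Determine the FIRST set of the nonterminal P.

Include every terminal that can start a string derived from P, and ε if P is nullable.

We compute FIRST(P) using the standard algorithm.
FIRST(P) = {x, y}
FIRST(S) = {x, y}
Therefore, FIRST(P) = {x, y}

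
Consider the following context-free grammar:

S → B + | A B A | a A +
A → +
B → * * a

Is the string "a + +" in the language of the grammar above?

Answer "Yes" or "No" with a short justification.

Yes - a valid derivation exists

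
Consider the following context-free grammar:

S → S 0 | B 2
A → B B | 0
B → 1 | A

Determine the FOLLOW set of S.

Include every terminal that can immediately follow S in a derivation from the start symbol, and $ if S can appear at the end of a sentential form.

We compute FOLLOW(S) using the standard algorithm.
FOLLOW(S) starts with {$}.
FIRST(A) = {0, 1}
FIRST(B) = {0, 1}
FIRST(S) = {0, 1}
FOLLOW(A) = {0, 1, 2}
FOLLOW(B) = {0, 1, 2}
FOLLOW(S) = {$, 0}
Therefore, FOLLOW(S) = {$, 0}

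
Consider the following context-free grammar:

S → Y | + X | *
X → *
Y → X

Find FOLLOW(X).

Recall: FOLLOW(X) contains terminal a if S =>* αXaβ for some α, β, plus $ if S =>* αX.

We compute FOLLOW(X) using the standard algorithm.
FOLLOW(S) starts with {$}.
FIRST(S) = {*, +}
FIRST(X) = {*}
FIRST(Y) = {*}
FOLLOW(S) = {$}
FOLLOW(X) = {$}
FOLLOW(Y) = {$}
Therefore, FOLLOW(X) = {$}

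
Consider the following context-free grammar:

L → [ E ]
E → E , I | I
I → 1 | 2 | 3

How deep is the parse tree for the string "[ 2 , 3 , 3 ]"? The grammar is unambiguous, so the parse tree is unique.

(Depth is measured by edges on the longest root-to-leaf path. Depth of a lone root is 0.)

5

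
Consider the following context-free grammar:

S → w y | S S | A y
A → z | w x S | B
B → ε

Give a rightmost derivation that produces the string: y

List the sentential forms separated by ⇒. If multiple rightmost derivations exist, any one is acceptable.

S ⇒ A y ⇒ B y ⇒ y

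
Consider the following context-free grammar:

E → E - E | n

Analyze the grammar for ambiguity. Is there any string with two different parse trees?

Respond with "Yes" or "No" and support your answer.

Yes - the string 'n - n - n - n - n - n' has two distinct parse trees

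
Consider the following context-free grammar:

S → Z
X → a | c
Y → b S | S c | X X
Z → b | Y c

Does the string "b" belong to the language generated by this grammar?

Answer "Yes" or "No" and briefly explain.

Yes - a valid derivation exists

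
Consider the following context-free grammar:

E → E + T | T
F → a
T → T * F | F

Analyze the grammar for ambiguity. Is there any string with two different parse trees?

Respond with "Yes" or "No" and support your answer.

No - the grammar is unambiguous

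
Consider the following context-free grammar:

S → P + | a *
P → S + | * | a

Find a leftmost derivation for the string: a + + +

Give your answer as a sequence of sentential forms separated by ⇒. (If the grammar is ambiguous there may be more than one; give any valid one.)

S ⇒ P + ⇒ S + + ⇒ P + + + ⇒ a + + +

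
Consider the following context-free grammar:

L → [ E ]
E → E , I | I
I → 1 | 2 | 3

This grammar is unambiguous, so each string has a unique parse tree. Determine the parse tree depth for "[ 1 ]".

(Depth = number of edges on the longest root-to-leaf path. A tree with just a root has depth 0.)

3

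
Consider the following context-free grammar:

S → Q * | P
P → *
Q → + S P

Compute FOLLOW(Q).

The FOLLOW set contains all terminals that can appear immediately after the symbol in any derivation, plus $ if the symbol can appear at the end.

We compute FOLLOW(Q) using the standard algorithm.
FOLLOW(S) starts with {$}.
FIRST(P) = {*}
FIRST(Q) = {+}
FIRST(S) = {*, +}
FOLLOW(P) = {$, *}
FOLLOW(Q) = {*}
FOLLOW(S) = {$, *}
Therefore, FOLLOW(Q) = {*}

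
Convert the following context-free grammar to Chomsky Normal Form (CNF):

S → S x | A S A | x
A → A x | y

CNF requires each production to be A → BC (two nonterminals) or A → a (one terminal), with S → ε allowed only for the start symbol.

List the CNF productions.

TX → x; S → x; A → y; S → S TX; S → A X0; X0 → S A; A → A TX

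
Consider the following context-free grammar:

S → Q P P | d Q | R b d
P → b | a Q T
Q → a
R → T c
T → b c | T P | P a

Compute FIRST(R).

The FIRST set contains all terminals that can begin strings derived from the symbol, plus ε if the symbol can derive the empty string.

We compute FIRST(R) using the standard algorithm.
FIRST(P) = {a, b}
FIRST(Q) = {a}
FIRST(R) = {a, b}
FIRST(S) = {a, b, d}
FIRST(T) = {a, b}
Therefore, FIRST(R) = {a, b}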